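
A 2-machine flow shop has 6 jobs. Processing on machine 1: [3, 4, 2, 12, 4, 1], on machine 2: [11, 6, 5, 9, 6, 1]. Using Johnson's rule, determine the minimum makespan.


Apply Johnson's rule:
  Group 1 (a <= b): [(6, 1, 1), (3, 2, 5), (1, 3, 11), (2, 4, 6), (5, 4, 6)]
  Group 2 (a > b): [(4, 12, 9)]
Optimal job order: [6, 3, 1, 2, 5, 4]
Schedule:
  Job 6: M1 done at 1, M2 done at 2
  Job 3: M1 done at 3, M2 done at 8
  Job 1: M1 done at 6, M2 done at 19
  Job 2: M1 done at 10, M2 done at 25
  Job 5: M1 done at 14, M2 done at 31
  Job 4: M1 done at 26, M2 done at 40
Makespan = 40

40


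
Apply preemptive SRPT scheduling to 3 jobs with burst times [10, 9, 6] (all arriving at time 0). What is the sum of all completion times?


Since all jobs arrive at t=0, SRPT equals SPT ordering.
SPT order: [6, 9, 10]
Completion times:
  Job 1: p=6, C=6
  Job 2: p=9, C=15
  Job 3: p=10, C=25
Total completion time = 6 + 15 + 25 = 46

46


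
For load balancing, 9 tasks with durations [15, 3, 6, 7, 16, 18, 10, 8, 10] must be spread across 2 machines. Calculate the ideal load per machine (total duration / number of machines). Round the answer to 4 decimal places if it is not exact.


Total processing time = 15 + 3 + 6 + 7 + 16 + 18 + 10 + 8 + 10 = 93
Number of machines = 2
Ideal balanced load = 93 / 2 = 46.5

46.5


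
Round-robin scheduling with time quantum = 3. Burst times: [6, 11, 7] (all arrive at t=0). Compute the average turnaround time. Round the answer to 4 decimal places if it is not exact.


Time quantum = 3
Execution trace:
  J1 runs 3 units, time = 3
  J2 runs 3 units, time = 6
  J3 runs 3 units, time = 9
  J1 runs 3 units, time = 12
  J2 runs 3 units, time = 15
  J3 runs 3 units, time = 18
  J2 runs 3 units, time = 21
  J3 runs 1 units, time = 22
  J2 runs 2 units, time = 24
Finish times: [12, 24, 22]
Average turnaround = 58/3 = 19.3333

19.3333


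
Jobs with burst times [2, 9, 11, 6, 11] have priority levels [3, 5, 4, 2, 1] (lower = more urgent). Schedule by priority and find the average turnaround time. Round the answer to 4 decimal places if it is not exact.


Sort by priority (ascending = highest first):
Order: [(1, 11), (2, 6), (3, 2), (4, 11), (5, 9)]
Completion times:
  Priority 1, burst=11, C=11
  Priority 2, burst=6, C=17
  Priority 3, burst=2, C=19
  Priority 4, burst=11, C=30
  Priority 5, burst=9, C=39
Average turnaround = 116/5 = 23.2

23.2


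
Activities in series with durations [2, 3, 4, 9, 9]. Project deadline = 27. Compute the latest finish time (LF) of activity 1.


LF(activity 1) = deadline - sum of successor durations
Successors: activities 2 through 5 with durations [3, 4, 9, 9]
Sum of successor durations = 25
LF = 27 - 25 = 2

2


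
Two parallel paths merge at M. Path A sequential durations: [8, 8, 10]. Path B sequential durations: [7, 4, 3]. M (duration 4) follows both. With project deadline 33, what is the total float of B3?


Forward pass: ES(B3) = sum of predecessors on chain B = 11
EF = ES + duration = 11 + 3 = 14
Backward pass: LF(M) = deadline = 33; LS(M) = 33 - 4 = 29
LF(B3) = LS(M) - sum(successors on chain B) = 29 - 0 = 29
LS = LF - duration = 29 - 3 = 26
Total float = LS - ES = 26 - 11 = 15

15


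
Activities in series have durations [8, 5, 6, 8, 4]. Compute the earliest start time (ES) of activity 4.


Activity 4 starts after activities 1 through 3 complete.
Predecessor durations: [8, 5, 6]
ES = 8 + 5 + 6 = 19

19


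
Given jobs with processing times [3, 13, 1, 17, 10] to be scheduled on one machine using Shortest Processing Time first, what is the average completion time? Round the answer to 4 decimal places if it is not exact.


Sort jobs by processing time (SPT order): [1, 3, 10, 13, 17]
Compute completion times sequentially:
  Job 1: processing = 1, completes at 1
  Job 2: processing = 3, completes at 4
  Job 3: processing = 10, completes at 14
  Job 4: processing = 13, completes at 27
  Job 5: processing = 17, completes at 44
Sum of completion times = 90
Average completion time = 90/5 = 18.0

18.0


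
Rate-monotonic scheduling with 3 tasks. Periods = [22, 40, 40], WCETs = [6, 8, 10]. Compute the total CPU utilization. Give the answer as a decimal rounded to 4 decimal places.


Compute individual utilizations (exact fractions):
  Task 1: C/T = 6/22 = 3/11 (approx. 0.2727)
  Task 2: C/T = 8/40 = 1/5 (approx. 0.2)
  Task 3: C/T = 10/40 = 1/4 (approx. 0.25)
Total utilization U = 3/11 + 1/5 + 1/4 = 159/220
Rounded to 4 decimal places: U = 0.7227
RM (Liu & Layland) bound for 3 tasks = 0.779763; compare with U = 159/220 (approx. 0.722727)
U <= bound, so schedulable by RM sufficient condition.

0.7227


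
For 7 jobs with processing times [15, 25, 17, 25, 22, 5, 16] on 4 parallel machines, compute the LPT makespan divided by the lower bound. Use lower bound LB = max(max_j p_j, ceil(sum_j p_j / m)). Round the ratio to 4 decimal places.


LPT order: [25, 25, 22, 17, 16, 15, 5]
Machine loads after assignment: [30, 25, 37, 33]
LPT makespan = 37
Lower bound = max(max_job, ceil(total/4)) = max(25, 32) = 32
Ratio = 37 / 32 = 1.1563

1.1563


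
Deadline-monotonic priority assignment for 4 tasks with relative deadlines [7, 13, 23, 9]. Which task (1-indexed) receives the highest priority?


Sort tasks by relative deadline (ascending):
  Task 1: deadline = 7
  Task 4: deadline = 9
  Task 2: deadline = 13
  Task 3: deadline = 23
Priority order (highest first): [1, 4, 2, 3]
Highest priority task = 1

1


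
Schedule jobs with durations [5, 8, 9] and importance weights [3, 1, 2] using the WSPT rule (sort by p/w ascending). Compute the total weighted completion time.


Compute p/w ratios and sort ascending (WSPT): [(5, 3), (9, 2), (8, 1)]
Compute weighted completion times:
  Job (p=5,w=3): C=5, w*C=3*5=15
  Job (p=9,w=2): C=14, w*C=2*14=28
  Job (p=8,w=1): C=22, w*C=1*22=22
Total weighted completion time = 65

65


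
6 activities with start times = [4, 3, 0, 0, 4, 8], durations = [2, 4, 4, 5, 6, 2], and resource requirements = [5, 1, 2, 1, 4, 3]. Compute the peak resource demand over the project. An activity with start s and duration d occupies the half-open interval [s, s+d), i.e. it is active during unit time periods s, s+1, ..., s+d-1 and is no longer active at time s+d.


Each activity i is active on [start_i, start_i + duration_i).
Compute total resource usage per time slot:
  t=0: active resources = [2, 1], total = 3
  t=1: active resources = [2, 1], total = 3
  t=2: active resources = [2, 1], total = 3
  t=3: active resources = [1, 2, 1], total = 4
  t=4: active resources = [5, 1, 1, 4], total = 11
  t=5: active resources = [5, 1, 4], total = 10
  t=6: active resources = [1, 4], total = 5
  t=7: active resources = [4], total = 4
  t=8: active resources = [4, 3], total = 7
  t=9: active resources = [4, 3], total = 7
Peak resource demand = 11

11


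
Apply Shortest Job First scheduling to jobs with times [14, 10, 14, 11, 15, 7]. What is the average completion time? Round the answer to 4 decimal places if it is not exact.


SJF order (ascending): [7, 10, 11, 14, 14, 15]
Completion times:
  Job 1: burst=7, C=7
  Job 2: burst=10, C=17
  Job 3: burst=11, C=28
  Job 4: burst=14, C=42
  Job 5: burst=14, C=56
  Job 6: burst=15, C=71
Average completion = 221/6 = 36.8333

36.8333


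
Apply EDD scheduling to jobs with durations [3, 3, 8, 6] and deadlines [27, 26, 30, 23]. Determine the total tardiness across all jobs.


Sort by due date (EDD order): [(6, 23), (3, 26), (3, 27), (8, 30)]
Compute completion times and tardiness:
  Job 1: p=6, d=23, C=6, tardiness=max(0,6-23)=0
  Job 2: p=3, d=26, C=9, tardiness=max(0,9-26)=0
  Job 3: p=3, d=27, C=12, tardiness=max(0,12-27)=0
  Job 4: p=8, d=30, C=20, tardiness=max(0,20-30)=0
Total tardiness = 0

0


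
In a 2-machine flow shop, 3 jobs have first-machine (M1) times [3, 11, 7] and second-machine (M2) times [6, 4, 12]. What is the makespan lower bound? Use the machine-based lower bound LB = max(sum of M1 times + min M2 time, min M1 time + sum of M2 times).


LB1 = sum(M1 times) + min(M2 times) = 21 + 4 = 25
LB2 = min(M1 times) + sum(M2 times) = 3 + 22 = 25
Lower bound = max(LB1, LB2) = max(25, 25) = 25

25


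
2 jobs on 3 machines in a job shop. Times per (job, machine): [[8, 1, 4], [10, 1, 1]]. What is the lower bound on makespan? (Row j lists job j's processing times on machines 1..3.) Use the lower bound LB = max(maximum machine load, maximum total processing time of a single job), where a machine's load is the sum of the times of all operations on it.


Machine loads:
  Machine 1: 8 + 10 = 18
  Machine 2: 1 + 1 = 2
  Machine 3: 4 + 1 = 5
Max machine load = 18
Job totals:
  Job 1: 13
  Job 2: 12
Max job total = 13
Lower bound = max(18, 13) = 18

18


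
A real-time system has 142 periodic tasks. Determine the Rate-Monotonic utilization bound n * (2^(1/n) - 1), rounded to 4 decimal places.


Compute 2^(1/142) = 1.0048932512
Subtract 1: 1.0048932512 - 1 = 0.0048932512
Multiply by n: 142 * 0.0048932512 = 0.6948416704
Round to 4 dp: 0.6948

0.6948


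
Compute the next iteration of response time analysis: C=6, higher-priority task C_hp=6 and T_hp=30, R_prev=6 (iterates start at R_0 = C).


R_next = C + ceil(R_prev / T_hp) * C_hp
ceil(6 / 30) = ceil(0.2) = 1
Interference = 1 * 6 = 6
R_next = 6 + 6 = 12

12


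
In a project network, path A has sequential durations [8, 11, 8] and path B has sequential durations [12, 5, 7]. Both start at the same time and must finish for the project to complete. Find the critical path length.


Path A total = 8 + 11 + 8 = 27
Path B total = 12 + 5 + 7 = 24
Critical path = longest path = max(27, 24) = 27

27


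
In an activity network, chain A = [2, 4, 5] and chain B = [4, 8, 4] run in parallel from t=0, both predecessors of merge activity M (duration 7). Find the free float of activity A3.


ES(A3) = sum of predecessors on chain A = 6
EF(A3) = ES + duration = 6 + 5 = 11
Successor of A3 is M. ES(M) = max(sum(A), sum(B)) = max(11, 16) = 16
Free float = ES(successor) - EF(current) = 16 - 11 = 5

5


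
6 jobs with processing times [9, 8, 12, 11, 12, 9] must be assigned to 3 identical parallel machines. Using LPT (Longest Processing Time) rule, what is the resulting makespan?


Sort jobs in decreasing order (LPT): [12, 12, 11, 9, 9, 8]
Assign each job to the least loaded machine:
  Machine 1: jobs [12, 9], load = 21
  Machine 2: jobs [12, 8], load = 20
  Machine 3: jobs [11, 9], load = 20
Makespan = max load = 21

21


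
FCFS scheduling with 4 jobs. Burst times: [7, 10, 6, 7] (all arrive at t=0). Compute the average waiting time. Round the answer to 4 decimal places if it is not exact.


FCFS order (as given): [7, 10, 6, 7]
Waiting times:
  Job 1: wait = 0
  Job 2: wait = 7
  Job 3: wait = 17
  Job 4: wait = 23
Sum of waiting times = 47
Average waiting time = 47/4 = 11.75

11.75


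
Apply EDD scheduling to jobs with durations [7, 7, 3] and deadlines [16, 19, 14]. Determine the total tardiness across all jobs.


Sort by due date (EDD order): [(3, 14), (7, 16), (7, 19)]
Compute completion times and tardiness:
  Job 1: p=3, d=14, C=3, tardiness=max(0,3-14)=0
  Job 2: p=7, d=16, C=10, tardiness=max(0,10-16)=0
  Job 3: p=7, d=19, C=17, tardiness=max(0,17-19)=0
Total tardiness = 0

0


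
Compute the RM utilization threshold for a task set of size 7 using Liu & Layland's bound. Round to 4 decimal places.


Compute 2^(1/7) = 1.1040895137
Subtract 1: 1.1040895137 - 1 = 0.1040895137
Multiply by n: 7 * 0.1040895137 = 0.7286265959
Round to 4 dp: 0.7286

0.7286


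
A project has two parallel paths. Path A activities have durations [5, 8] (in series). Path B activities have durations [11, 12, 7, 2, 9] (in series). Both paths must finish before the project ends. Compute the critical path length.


Path A total = 5 + 8 = 13
Path B total = 11 + 12 + 7 + 2 + 9 = 41
Critical path = longest path = max(13, 41) = 41

41


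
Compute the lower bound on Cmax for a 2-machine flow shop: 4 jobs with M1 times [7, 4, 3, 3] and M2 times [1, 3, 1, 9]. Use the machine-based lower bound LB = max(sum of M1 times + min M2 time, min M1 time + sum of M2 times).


LB1 = sum(M1 times) + min(M2 times) = 17 + 1 = 18
LB2 = min(M1 times) + sum(M2 times) = 3 + 14 = 17
Lower bound = max(LB1, LB2) = max(18, 17) = 18

18


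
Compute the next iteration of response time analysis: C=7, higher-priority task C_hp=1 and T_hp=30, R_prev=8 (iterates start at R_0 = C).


R_next = C + ceil(R_prev / T_hp) * C_hp
ceil(8 / 30) = ceil(0.2667) = 1
Interference = 1 * 1 = 1
R_next = 7 + 1 = 8
R_next = R_prev, so the iteration has converged (response time = 8).

8


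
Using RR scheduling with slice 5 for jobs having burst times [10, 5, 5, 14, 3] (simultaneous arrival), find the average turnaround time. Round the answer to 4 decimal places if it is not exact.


Time quantum = 5
Execution trace:
  J1 runs 5 units, time = 5
  J2 runs 5 units, time = 10
  J3 runs 5 units, time = 15
  J4 runs 5 units, time = 20
  J5 runs 3 units, time = 23
  J1 runs 5 units, time = 28
  J4 runs 5 units, time = 33
  J4 runs 4 units, time = 37
Finish times: [28, 10, 15, 37, 23]
Average turnaround = 113/5 = 22.6

22.6


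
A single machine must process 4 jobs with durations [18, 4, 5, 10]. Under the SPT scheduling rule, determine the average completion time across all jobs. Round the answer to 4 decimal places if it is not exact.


Sort jobs by processing time (SPT order): [4, 5, 10, 18]
Compute completion times sequentially:
  Job 1: processing = 4, completes at 4
  Job 2: processing = 5, completes at 9
  Job 3: processing = 10, completes at 19
  Job 4: processing = 18, completes at 37
Sum of completion times = 69
Average completion time = 69/4 = 17.25

17.25


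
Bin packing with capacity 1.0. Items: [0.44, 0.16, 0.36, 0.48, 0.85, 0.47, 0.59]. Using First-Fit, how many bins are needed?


Place items sequentially using First-Fit:
  Item 0.44 -> new Bin 1
  Item 0.16 -> Bin 1 (now 0.6)
  Item 0.36 -> Bin 1 (now 0.96)
  Item 0.48 -> new Bin 2
  Item 0.85 -> new Bin 3
  Item 0.47 -> Bin 2 (now 0.95)
  Item 0.59 -> new Bin 4
Total bins used = 4

4


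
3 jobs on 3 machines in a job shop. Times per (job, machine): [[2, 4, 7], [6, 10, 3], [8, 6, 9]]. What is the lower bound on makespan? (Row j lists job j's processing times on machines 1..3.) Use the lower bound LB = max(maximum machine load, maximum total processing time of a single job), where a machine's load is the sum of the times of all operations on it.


Machine loads:
  Machine 1: 2 + 6 + 8 = 16
  Machine 2: 4 + 10 + 6 = 20
  Machine 3: 7 + 3 + 9 = 19
Max machine load = 20
Job totals:
  Job 1: 13
  Job 2: 19
  Job 3: 23
Max job total = 23
Lower bound = max(20, 23) = 23

23


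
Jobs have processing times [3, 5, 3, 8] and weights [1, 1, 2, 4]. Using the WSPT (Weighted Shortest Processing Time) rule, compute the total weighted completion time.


Compute p/w ratios and sort ascending (WSPT): [(3, 2), (8, 4), (3, 1), (5, 1)]
Compute weighted completion times:
  Job (p=3,w=2): C=3, w*C=2*3=6
  Job (p=8,w=4): C=11, w*C=4*11=44
  Job (p=3,w=1): C=14, w*C=1*14=14
  Job (p=5,w=1): C=19, w*C=1*19=19
Total weighted completion time = 83

83


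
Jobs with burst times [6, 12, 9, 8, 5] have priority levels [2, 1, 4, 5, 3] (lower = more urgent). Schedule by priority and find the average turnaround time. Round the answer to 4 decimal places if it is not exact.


Sort by priority (ascending = highest first):
Order: [(1, 12), (2, 6), (3, 5), (4, 9), (5, 8)]
Completion times:
  Priority 1, burst=12, C=12
  Priority 2, burst=6, C=18
  Priority 3, burst=5, C=23
  Priority 4, burst=9, C=32
  Priority 5, burst=8, C=40
Average turnaround = 125/5 = 25.0

25.0


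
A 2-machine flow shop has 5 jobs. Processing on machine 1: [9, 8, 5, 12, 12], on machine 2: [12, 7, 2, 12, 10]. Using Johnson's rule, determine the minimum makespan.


Apply Johnson's rule:
  Group 1 (a <= b): [(1, 9, 12), (4, 12, 12)]
  Group 2 (a > b): [(5, 12, 10), (2, 8, 7), (3, 5, 2)]
Optimal job order: [1, 4, 5, 2, 3]
Schedule:
  Job 1: M1 done at 9, M2 done at 21
  Job 4: M1 done at 21, M2 done at 33
  Job 5: M1 done at 33, M2 done at 43
  Job 2: M1 done at 41, M2 done at 50
  Job 3: M1 done at 46, M2 done at 52
Makespan = 52

52


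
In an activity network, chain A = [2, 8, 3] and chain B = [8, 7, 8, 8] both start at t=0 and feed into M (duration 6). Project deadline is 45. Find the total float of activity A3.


Forward pass: ES(A3) = sum of predecessors on chain A = 10
EF = ES + duration = 10 + 3 = 13
Backward pass: LF(M) = deadline = 45; LS(M) = 45 - 6 = 39
LF(A3) = LS(M) - sum(successors on chain A) = 39 - 0 = 39
LS = LF - duration = 39 - 3 = 36
Total float = LS - ES = 36 - 10 = 26

26


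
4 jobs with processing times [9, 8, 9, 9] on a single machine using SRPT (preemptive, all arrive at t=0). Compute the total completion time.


Since all jobs arrive at t=0, SRPT equals SPT ordering.
SPT order: [8, 9, 9, 9]
Completion times:
  Job 1: p=8, C=8
  Job 2: p=9, C=17
  Job 3: p=9, C=26
  Job 4: p=9, C=35
Total completion time = 8 + 17 + 26 + 35 = 86

86


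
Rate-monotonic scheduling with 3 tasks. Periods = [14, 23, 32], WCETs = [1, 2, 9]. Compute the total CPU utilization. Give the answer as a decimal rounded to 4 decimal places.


Compute individual utilizations (exact fractions):
  Task 1: C/T = 1/14 (approx. 0.0714)
  Task 2: C/T = 2/23 (approx. 0.087)
  Task 3: C/T = 9/32 (approx. 0.2813)
Total utilization U = 1/14 + 2/23 + 9/32 = 2265/5152
Rounded to 4 decimal places: U = 0.4396
RM (Liu & Layland) bound for 3 tasks = 0.779763; compare with U = 2265/5152 (approx. 0.439635)
U <= bound, so schedulable by RM sufficient condition.

0.4396


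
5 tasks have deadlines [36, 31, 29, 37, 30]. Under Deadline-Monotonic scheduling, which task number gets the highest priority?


Sort tasks by relative deadline (ascending):
  Task 3: deadline = 29
  Task 5: deadline = 30
  Task 2: deadline = 31
  Task 1: deadline = 36
  Task 4: deadline = 37
Priority order (highest first): [3, 5, 2, 1, 4]
Highest priority task = 3

3


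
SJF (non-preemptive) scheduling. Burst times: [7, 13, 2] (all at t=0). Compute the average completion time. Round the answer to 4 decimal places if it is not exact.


SJF order (ascending): [2, 7, 13]
Completion times:
  Job 1: burst=2, C=2
  Job 2: burst=7, C=9
  Job 3: burst=13, C=22
Average completion = 33/3 = 11.0

11.0


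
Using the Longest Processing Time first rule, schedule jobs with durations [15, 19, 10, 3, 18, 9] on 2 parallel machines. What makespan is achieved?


Sort jobs in decreasing order (LPT): [19, 18, 15, 10, 9, 3]
Assign each job to the least loaded machine:
  Machine 1: jobs [19, 10, 9], load = 38
  Machine 2: jobs [18, 15, 3], load = 36
Makespan = max load = 38

38


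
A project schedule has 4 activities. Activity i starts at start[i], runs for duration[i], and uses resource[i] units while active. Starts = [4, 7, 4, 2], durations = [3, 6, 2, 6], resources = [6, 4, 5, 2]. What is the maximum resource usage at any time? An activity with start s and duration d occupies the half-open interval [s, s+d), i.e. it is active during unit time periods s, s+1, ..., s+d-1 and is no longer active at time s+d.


Each activity i is active on [start_i, start_i + duration_i).
Compute total resource usage per time slot:
  t=0: active resources = [], total = 0
  t=1: active resources = [], total = 0
  t=2: active resources = [2], total = 2
  t=3: active resources = [2], total = 2
  t=4: active resources = [6, 5, 2], total = 13
  t=5: active resources = [6, 5, 2], total = 13
  t=6: active resources = [6, 2], total = 8
  t=7: active resources = [4, 2], total = 6
  t=8: active resources = [4], total = 4
  t=9: active resources = [4], total = 4
  t=10: active resources = [4], total = 4
  t=11: active resources = [4], total = 4
  t=12: active resources = [4], total = 4
Peak resource demand = 13

13


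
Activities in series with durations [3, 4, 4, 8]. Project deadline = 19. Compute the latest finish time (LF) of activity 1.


LF(activity 1) = deadline - sum of successor durations
Successors: activities 2 through 4 with durations [4, 4, 8]
Sum of successor durations = 16
LF = 19 - 16 = 3

3


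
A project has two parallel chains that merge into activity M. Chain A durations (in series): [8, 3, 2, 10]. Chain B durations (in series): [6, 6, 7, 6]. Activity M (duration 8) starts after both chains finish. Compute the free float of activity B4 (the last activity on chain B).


ES(B4) = sum of predecessors on chain B = 19
EF(B4) = ES + duration = 19 + 6 = 25
Successor of B4 is M. ES(M) = max(sum(A), sum(B)) = max(23, 25) = 25
Free float = ES(successor) - EF(current) = 25 - 25 = 0

0


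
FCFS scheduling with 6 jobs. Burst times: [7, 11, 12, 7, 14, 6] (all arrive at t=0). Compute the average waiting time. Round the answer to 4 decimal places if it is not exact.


FCFS order (as given): [7, 11, 12, 7, 14, 6]
Waiting times:
  Job 1: wait = 0
  Job 2: wait = 7
  Job 3: wait = 18
  Job 4: wait = 30
  Job 5: wait = 37
  Job 6: wait = 51
Sum of waiting times = 143
Average waiting time = 143/6 = 23.8333

23.8333


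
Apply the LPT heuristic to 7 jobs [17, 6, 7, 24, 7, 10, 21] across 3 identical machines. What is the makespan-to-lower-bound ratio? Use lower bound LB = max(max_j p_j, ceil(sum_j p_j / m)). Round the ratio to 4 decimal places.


LPT order: [24, 21, 17, 10, 7, 7, 6]
Machine loads after assignment: [31, 28, 33]
LPT makespan = 33
Lower bound = max(max_job, ceil(total/3)) = max(24, 31) = 31
Ratio = 33 / 31 = 1.0645

1.0645


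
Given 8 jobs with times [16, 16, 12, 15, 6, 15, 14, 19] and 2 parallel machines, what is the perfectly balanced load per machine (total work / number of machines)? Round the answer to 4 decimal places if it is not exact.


Total processing time = 16 + 16 + 12 + 15 + 6 + 15 + 14 + 19 = 113
Number of machines = 2
Ideal balanced load = 113 / 2 = 56.5

56.5


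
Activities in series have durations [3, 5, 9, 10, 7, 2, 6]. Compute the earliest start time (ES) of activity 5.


Activity 5 starts after activities 1 through 4 complete.
Predecessor durations: [3, 5, 9, 10]
ES = 3 + 5 + 9 + 10 = 27

27


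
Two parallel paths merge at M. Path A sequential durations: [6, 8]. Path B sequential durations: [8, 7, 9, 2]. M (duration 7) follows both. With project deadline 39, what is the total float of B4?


Forward pass: ES(B4) = sum of predecessors on chain B = 24
EF = ES + duration = 24 + 2 = 26
Backward pass: LF(M) = deadline = 39; LS(M) = 39 - 7 = 32
LF(B4) = LS(M) - sum(successors on chain B) = 32 - 0 = 32
LS = LF - duration = 32 - 2 = 30
Total float = LS - ES = 30 - 24 = 6

6


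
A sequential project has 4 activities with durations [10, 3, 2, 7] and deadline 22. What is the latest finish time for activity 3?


LF(activity 3) = deadline - sum of successor durations
Successors: activities 4 through 4 with durations [7]
Sum of successor durations = 7
LF = 22 - 7 = 15

15


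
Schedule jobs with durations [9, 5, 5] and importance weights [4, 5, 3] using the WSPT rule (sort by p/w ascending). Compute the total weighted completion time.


Compute p/w ratios and sort ascending (WSPT): [(5, 5), (5, 3), (9, 4)]
Compute weighted completion times:
  Job (p=5,w=5): C=5, w*C=5*5=25
  Job (p=5,w=3): C=10, w*C=3*10=30
  Job (p=9,w=4): C=19, w*C=4*19=76
Total weighted completion time = 131

131


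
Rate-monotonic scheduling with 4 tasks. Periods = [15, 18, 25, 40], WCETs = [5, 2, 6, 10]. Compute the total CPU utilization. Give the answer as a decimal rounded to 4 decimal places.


Compute individual utilizations (exact fractions):
  Task 1: C/T = 5/15 = 1/3 (approx. 0.3333)
  Task 2: C/T = 2/18 = 1/9 (approx. 0.1111)
  Task 3: C/T = 6/25 (approx. 0.24)
  Task 4: C/T = 10/40 = 1/4 (approx. 0.25)
Total utilization U = 1/3 + 1/9 + 6/25 + 1/4 = 841/900
Rounded to 4 decimal places: U = 0.9344
RM (Liu & Layland) bound for 4 tasks = 0.756828; compare with U = 841/900 (approx. 0.934444)
bound < U <= 1, so the RM sufficient condition is not met (inconclusive; an exact test such as response-time analysis is needed).

0.9344


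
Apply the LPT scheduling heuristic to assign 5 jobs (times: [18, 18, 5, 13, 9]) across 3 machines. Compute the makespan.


Sort jobs in decreasing order (LPT): [18, 18, 13, 9, 5]
Assign each job to the least loaded machine:
  Machine 1: jobs [18, 5], load = 23
  Machine 2: jobs [18], load = 18
  Machine 3: jobs [13, 9], load = 22
Makespan = max load = 23

23


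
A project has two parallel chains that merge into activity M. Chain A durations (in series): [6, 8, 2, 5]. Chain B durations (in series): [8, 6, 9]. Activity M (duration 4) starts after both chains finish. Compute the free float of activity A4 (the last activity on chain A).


ES(A4) = sum of predecessors on chain A = 16
EF(A4) = ES + duration = 16 + 5 = 21
Successor of A4 is M. ES(M) = max(sum(A), sum(B)) = max(21, 23) = 23
Free float = ES(successor) - EF(current) = 23 - 21 = 2

2


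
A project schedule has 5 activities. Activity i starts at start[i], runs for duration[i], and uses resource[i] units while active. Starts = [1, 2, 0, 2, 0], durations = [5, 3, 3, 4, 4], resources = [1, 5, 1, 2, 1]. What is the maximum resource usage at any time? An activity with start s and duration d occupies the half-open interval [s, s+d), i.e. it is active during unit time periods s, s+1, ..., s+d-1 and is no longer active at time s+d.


Each activity i is active on [start_i, start_i + duration_i).
Compute total resource usage per time slot:
  t=0: active resources = [1, 1], total = 2
  t=1: active resources = [1, 1, 1], total = 3
  t=2: active resources = [1, 5, 1, 2, 1], total = 10
  t=3: active resources = [1, 5, 2, 1], total = 9
  t=4: active resources = [1, 5, 2], total = 8
  t=5: active resources = [1, 2], total = 3
Peak resource demand = 10

10


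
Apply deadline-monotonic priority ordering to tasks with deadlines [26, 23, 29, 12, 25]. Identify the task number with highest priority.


Sort tasks by relative deadline (ascending):
  Task 4: deadline = 12
  Task 2: deadline = 23
  Task 5: deadline = 25
  Task 1: deadline = 26
  Task 3: deadline = 29
Priority order (highest first): [4, 2, 5, 1, 3]
Highest priority task = 4

4


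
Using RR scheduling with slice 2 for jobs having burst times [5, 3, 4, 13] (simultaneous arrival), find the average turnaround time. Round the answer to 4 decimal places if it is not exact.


Time quantum = 2
Execution trace:
  J1 runs 2 units, time = 2
  J2 runs 2 units, time = 4
  J3 runs 2 units, time = 6
  J4 runs 2 units, time = 8
  J1 runs 2 units, time = 10
  J2 runs 1 units, time = 11
  J3 runs 2 units, time = 13
  J4 runs 2 units, time = 15
  J1 runs 1 units, time = 16
  J4 runs 2 units, time = 18
  J4 runs 2 units, time = 20
  J4 runs 2 units, time = 22
  J4 runs 2 units, time = 24
  J4 runs 1 units, time = 25
Finish times: [16, 11, 13, 25]
Average turnaround = 65/4 = 16.25

16.25


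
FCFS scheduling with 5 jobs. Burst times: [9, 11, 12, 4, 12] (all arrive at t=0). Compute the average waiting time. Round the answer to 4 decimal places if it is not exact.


FCFS order (as given): [9, 11, 12, 4, 12]
Waiting times:
  Job 1: wait = 0
  Job 2: wait = 9
  Job 3: wait = 20
  Job 4: wait = 32
  Job 5: wait = 36
Sum of waiting times = 97
Average waiting time = 97/5 = 19.4

19.4


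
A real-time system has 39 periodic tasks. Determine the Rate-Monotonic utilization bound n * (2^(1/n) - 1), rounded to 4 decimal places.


Compute 2^(1/39) = 1.0179318843
Subtract 1: 1.0179318843 - 1 = 0.0179318843
Multiply by n: 39 * 0.0179318843 = 0.6993434877
Round to 4 dp: 0.6993

0.6993


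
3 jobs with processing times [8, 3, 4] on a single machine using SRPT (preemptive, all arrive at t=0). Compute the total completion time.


Since all jobs arrive at t=0, SRPT equals SPT ordering.
SPT order: [3, 4, 8]
Completion times:
  Job 1: p=3, C=3
  Job 2: p=4, C=7
  Job 3: p=8, C=15
Total completion time = 3 + 7 + 15 = 25

25


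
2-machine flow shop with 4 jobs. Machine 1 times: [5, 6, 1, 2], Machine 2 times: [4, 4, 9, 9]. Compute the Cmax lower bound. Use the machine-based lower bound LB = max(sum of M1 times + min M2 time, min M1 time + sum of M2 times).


LB1 = sum(M1 times) + min(M2 times) = 14 + 4 = 18
LB2 = min(M1 times) + sum(M2 times) = 1 + 26 = 27
Lower bound = max(LB1, LB2) = max(18, 27) = 27

27


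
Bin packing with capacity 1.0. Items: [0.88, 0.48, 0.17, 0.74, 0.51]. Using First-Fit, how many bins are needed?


Place items sequentially using First-Fit:
  Item 0.88 -> new Bin 1
  Item 0.48 -> new Bin 2
  Item 0.17 -> Bin 2 (now 0.65)
  Item 0.74 -> new Bin 3
  Item 0.51 -> new Bin 4
Total bins used = 4

4


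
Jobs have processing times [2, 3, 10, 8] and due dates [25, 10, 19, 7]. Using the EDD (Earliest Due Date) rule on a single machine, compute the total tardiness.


Sort by due date (EDD order): [(8, 7), (3, 10), (10, 19), (2, 25)]
Compute completion times and tardiness:
  Job 1: p=8, d=7, C=8, tardiness=max(0,8-7)=1
  Job 2: p=3, d=10, C=11, tardiness=max(0,11-10)=1
  Job 3: p=10, d=19, C=21, tardiness=max(0,21-19)=2
  Job 4: p=2, d=25, C=23, tardiness=max(0,23-25)=0
Total tardiness = 4

4


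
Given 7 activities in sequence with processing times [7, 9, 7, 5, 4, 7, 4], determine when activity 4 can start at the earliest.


Activity 4 starts after activities 1 through 3 complete.
Predecessor durations: [7, 9, 7]
ES = 7 + 9 + 7 = 23

23


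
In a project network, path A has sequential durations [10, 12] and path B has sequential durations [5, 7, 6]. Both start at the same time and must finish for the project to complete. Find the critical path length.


Path A total = 10 + 12 = 22
Path B total = 5 + 7 + 6 = 18
Critical path = longest path = max(22, 18) = 22

22


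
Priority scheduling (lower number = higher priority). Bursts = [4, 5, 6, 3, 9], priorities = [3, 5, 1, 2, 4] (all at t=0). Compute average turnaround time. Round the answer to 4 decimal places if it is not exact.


Sort by priority (ascending = highest first):
Order: [(1, 6), (2, 3), (3, 4), (4, 9), (5, 5)]
Completion times:
  Priority 1, burst=6, C=6
  Priority 2, burst=3, C=9
  Priority 3, burst=4, C=13
  Priority 4, burst=9, C=22
  Priority 5, burst=5, C=27
Average turnaround = 77/5 = 15.4

15.4


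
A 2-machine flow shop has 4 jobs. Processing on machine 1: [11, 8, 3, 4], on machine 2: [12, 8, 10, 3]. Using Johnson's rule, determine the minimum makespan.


Apply Johnson's rule:
  Group 1 (a <= b): [(3, 3, 10), (2, 8, 8), (1, 11, 12)]
  Group 2 (a > b): [(4, 4, 3)]
Optimal job order: [3, 2, 1, 4]
Schedule:
  Job 3: M1 done at 3, M2 done at 13
  Job 2: M1 done at 11, M2 done at 21
  Job 1: M1 done at 22, M2 done at 34
  Job 4: M1 done at 26, M2 done at 37
Makespan = 37

37


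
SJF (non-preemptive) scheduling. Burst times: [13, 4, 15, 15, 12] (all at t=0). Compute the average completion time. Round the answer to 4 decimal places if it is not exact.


SJF order (ascending): [4, 12, 13, 15, 15]
Completion times:
  Job 1: burst=4, C=4
  Job 2: burst=12, C=16
  Job 3: burst=13, C=29
  Job 4: burst=15, C=44
  Job 5: burst=15, C=59
Average completion = 152/5 = 30.4

30.4


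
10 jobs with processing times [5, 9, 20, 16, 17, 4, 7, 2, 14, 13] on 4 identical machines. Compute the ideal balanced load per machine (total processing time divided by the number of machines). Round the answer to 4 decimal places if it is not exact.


Total processing time = 5 + 9 + 20 + 16 + 17 + 4 + 7 + 2 + 14 + 13 = 107
Number of machines = 4
Ideal balanced load = 107 / 4 = 26.75

26.75


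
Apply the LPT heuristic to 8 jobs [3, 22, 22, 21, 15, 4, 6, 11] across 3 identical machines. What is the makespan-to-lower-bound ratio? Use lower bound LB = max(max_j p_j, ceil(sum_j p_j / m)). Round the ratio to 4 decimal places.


LPT order: [22, 22, 21, 15, 11, 6, 4, 3]
Machine loads after assignment: [33, 35, 36]
LPT makespan = 36
Lower bound = max(max_job, ceil(total/3)) = max(22, 35) = 35
Ratio = 36 / 35 = 1.0286

1.0286


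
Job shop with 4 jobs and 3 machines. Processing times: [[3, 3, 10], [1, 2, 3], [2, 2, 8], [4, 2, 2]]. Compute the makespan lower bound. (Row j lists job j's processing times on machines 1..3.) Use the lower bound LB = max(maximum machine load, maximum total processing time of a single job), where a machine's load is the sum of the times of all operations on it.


Machine loads:
  Machine 1: 3 + 1 + 2 + 4 = 10
  Machine 2: 3 + 2 + 2 + 2 = 9
  Machine 3: 10 + 3 + 8 + 2 = 23
Max machine load = 23
Job totals:
  Job 1: 16
  Job 2: 6
  Job 3: 12
  Job 4: 8
Max job total = 16
Lower bound = max(23, 16) = 23

23


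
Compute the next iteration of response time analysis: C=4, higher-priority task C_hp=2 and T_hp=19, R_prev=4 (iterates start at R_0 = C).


R_next = C + ceil(R_prev / T_hp) * C_hp
ceil(4 / 19) = ceil(0.2105) = 1
Interference = 1 * 2 = 2
R_next = 4 + 2 = 6

6


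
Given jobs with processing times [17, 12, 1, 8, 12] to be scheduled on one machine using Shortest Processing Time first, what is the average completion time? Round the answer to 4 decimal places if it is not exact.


Sort jobs by processing time (SPT order): [1, 8, 12, 12, 17]
Compute completion times sequentially:
  Job 1: processing = 1, completes at 1
  Job 2: processing = 8, completes at 9
  Job 3: processing = 12, completes at 21
  Job 4: processing = 12, completes at 33
  Job 5: processing = 17, completes at 50
Sum of completion times = 114
Average completion time = 114/5 = 22.8

22.8


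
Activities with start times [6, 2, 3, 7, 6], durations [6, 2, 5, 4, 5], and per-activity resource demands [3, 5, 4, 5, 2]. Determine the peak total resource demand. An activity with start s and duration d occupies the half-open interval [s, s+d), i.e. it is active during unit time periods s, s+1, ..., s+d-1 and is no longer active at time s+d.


Each activity i is active on [start_i, start_i + duration_i).
Compute total resource usage per time slot:
  t=0: active resources = [], total = 0
  t=1: active resources = [], total = 0
  t=2: active resources = [5], total = 5
  t=3: active resources = [5, 4], total = 9
  t=4: active resources = [4], total = 4
  t=5: active resources = [4], total = 4
  t=6: active resources = [3, 4, 2], total = 9
  t=7: active resources = [3, 4, 5, 2], total = 14
  t=8: active resources = [3, 5, 2], total = 10
  t=9: active resources = [3, 5, 2], total = 10
  t=10: active resources = [3, 5, 2], total = 10
  t=11: active resources = [3], total = 3
Peak resource demand = 14

14


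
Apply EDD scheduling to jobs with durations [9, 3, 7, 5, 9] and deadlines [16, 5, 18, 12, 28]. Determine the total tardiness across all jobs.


Sort by due date (EDD order): [(3, 5), (5, 12), (9, 16), (7, 18), (9, 28)]
Compute completion times and tardiness:
  Job 1: p=3, d=5, C=3, tardiness=max(0,3-5)=0
  Job 2: p=5, d=12, C=8, tardiness=max(0,8-12)=0
  Job 3: p=9, d=16, C=17, tardiness=max(0,17-16)=1
  Job 4: p=7, d=18, C=24, tardiness=max(0,24-18)=6
  Job 5: p=9, d=28, C=33, tardiness=max(0,33-28)=5
Total tardiness = 12

12


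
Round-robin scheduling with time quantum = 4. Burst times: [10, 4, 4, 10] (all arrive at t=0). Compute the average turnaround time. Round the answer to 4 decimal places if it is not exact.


Time quantum = 4
Execution trace:
  J1 runs 4 units, time = 4
  J2 runs 4 units, time = 8
  J3 runs 4 units, time = 12
  J4 runs 4 units, time = 16
  J1 runs 4 units, time = 20
  J4 runs 4 units, time = 24
  J1 runs 2 units, time = 26
  J4 runs 2 units, time = 28
Finish times: [26, 8, 12, 28]
Average turnaround = 74/4 = 18.5

18.5


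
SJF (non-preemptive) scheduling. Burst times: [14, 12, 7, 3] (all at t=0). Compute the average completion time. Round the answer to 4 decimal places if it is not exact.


SJF order (ascending): [3, 7, 12, 14]
Completion times:
  Job 1: burst=3, C=3
  Job 2: burst=7, C=10
  Job 3: burst=12, C=22
  Job 4: burst=14, C=36
Average completion = 71/4 = 17.75

17.75


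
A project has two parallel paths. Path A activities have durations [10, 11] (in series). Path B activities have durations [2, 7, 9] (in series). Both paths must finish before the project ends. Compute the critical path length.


Path A total = 10 + 11 = 21
Path B total = 2 + 7 + 9 = 18
Critical path = longest path = max(21, 18) = 21

21


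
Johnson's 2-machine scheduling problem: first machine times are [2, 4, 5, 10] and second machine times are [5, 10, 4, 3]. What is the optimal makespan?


Apply Johnson's rule:
  Group 1 (a <= b): [(1, 2, 5), (2, 4, 10)]
  Group 2 (a > b): [(3, 5, 4), (4, 10, 3)]
Optimal job order: [1, 2, 3, 4]
Schedule:
  Job 1: M1 done at 2, M2 done at 7
  Job 2: M1 done at 6, M2 done at 17
  Job 3: M1 done at 11, M2 done at 21
  Job 4: M1 done at 21, M2 done at 24
Makespan = 24

24


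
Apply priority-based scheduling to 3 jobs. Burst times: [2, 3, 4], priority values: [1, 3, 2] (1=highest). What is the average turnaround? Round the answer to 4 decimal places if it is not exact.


Sort by priority (ascending = highest first):
Order: [(1, 2), (2, 4), (3, 3)]
Completion times:
  Priority 1, burst=2, C=2
  Priority 2, burst=4, C=6
  Priority 3, burst=3, C=9
Average turnaround = 17/3 = 5.6667

5.6667


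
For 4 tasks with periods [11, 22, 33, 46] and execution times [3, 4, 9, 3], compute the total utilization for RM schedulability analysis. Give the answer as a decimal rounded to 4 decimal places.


Compute individual utilizations (exact fractions):
  Task 1: C/T = 3/11 (approx. 0.2727)
  Task 2: C/T = 4/22 = 2/11 (approx. 0.1818)
  Task 3: C/T = 9/33 = 3/11 (approx. 0.2727)
  Task 4: C/T = 3/46 (approx. 0.0652)
Total utilization U = 3/11 + 2/11 + 3/11 + 3/46 = 401/506
Rounded to 4 decimal places: U = 0.7925
RM (Liu & Layland) bound for 4 tasks = 0.756828; compare with U = 401/506 (approx. 0.792490)
bound < U <= 1, so the RM sufficient condition is not met (inconclusive; an exact test such as response-time analysis is needed).

0.7925


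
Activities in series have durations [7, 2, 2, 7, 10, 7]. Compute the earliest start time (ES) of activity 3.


Activity 3 starts after activities 1 through 2 complete.
Predecessor durations: [7, 2]
ES = 7 + 2 = 9

9


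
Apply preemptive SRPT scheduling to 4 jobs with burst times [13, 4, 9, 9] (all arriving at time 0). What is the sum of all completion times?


Since all jobs arrive at t=0, SRPT equals SPT ordering.
SPT order: [4, 9, 9, 13]
Completion times:
  Job 1: p=4, C=4
  Job 2: p=9, C=13
  Job 3: p=9, C=22
  Job 4: p=13, C=35
Total completion time = 4 + 13 + 22 + 35 = 74

74


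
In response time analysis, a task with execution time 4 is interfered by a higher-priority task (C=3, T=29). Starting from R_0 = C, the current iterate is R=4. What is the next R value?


R_next = C + ceil(R_prev / T_hp) * C_hp
ceil(4 / 29) = ceil(0.1379) = 1
Interference = 1 * 3 = 3
R_next = 4 + 3 = 7

7


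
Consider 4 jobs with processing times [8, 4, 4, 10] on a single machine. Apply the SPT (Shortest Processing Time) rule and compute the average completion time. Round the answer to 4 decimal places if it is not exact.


Sort jobs by processing time (SPT order): [4, 4, 8, 10]
Compute completion times sequentially:
  Job 1: processing = 4, completes at 4
  Job 2: processing = 4, completes at 8
  Job 3: processing = 8, completes at 16
  Job 4: processing = 10, completes at 26
Sum of completion times = 54
Average completion time = 54/4 = 13.5

13.5


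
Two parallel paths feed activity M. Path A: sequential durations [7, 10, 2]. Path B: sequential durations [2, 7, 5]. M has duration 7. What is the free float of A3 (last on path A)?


ES(A3) = sum of predecessors on chain A = 17
EF(A3) = ES + duration = 17 + 2 = 19
Successor of A3 is M. ES(M) = max(sum(A), sum(B)) = max(19, 14) = 19
Free float = ES(successor) - EF(current) = 19 - 19 = 0

0


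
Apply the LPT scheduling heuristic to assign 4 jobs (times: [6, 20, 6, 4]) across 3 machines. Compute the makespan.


Sort jobs in decreasing order (LPT): [20, 6, 6, 4]
Assign each job to the least loaded machine:
  Machine 1: jobs [20], load = 20
  Machine 2: jobs [6, 4], load = 10
  Machine 3: jobs [6], load = 6
Makespan = max load = 20

20
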